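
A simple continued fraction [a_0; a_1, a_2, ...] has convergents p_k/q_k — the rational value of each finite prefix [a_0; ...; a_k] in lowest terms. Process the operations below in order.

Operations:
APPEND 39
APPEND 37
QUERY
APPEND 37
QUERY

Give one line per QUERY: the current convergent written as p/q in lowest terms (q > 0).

APPEND 39: p_0 = 39·1 + 0 = 39, q_0 = 39·0 + 1 = 1 → 39/1
APPEND 37: p_1 = 37·39 + 1 = 1444, q_1 = 37·1 + 0 = 37 → 1444/37
APPEND 37: p_2 = 37·1444 + 39 = 53467, q_2 = 37·37 + 1 = 1370 → 53467/1370

1444/37
53467/1370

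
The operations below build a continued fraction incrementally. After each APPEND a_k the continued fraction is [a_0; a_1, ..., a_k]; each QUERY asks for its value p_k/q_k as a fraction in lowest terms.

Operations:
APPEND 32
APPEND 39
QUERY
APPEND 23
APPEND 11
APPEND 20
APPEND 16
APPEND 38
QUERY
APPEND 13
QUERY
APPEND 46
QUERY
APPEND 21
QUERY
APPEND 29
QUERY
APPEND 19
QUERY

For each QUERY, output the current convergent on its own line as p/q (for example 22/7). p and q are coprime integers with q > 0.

1249/39
3897926595/121712788
50775454837/1585463969
2339568849097/73053055362
49181721285874/1535699626571
1428609486139443/44608342225921
27192761957935291/849094201919070

APPEND 32: p_0 = 32·1 + 0 = 32, q_0 = 32·0 + 1 = 1 → 32/1
APPEND 39: p_1 = 39·32 + 1 = 1249, q_1 = 39·1 + 0 = 39 → 1249/39
APPEND 23: p_2 = 23·1249 + 32 = 28759, q_2 = 23·39 + 1 = 898 → 28759/898
APPEND 11: p_3 = 11·28759 + 1249 = 317598, q_3 = 11·898 + 39 = 9917 → 317598/9917
APPEND 20: p_4 = 20·317598 + 28759 = 6380719, q_4 = 20·9917 + 898 = 199238 → 6380719/199238
APPEND 16: p_5 = 16·6380719 + 317598 = 102409102, q_5 = 16·199238 + 9917 = 3197725 → 102409102/3197725
APPEND 38: p_6 = 38·102409102 + 6380719 = 3897926595, q_6 = 38·3197725 + 199238 = 121712788 → 3897926595/121712788
APPEND 13: p_7 = 13·3897926595 + 102409102 = 50775454837, q_7 = 13·121712788 + 3197725 = 1585463969 → 50775454837/1585463969
APPEND 46: p_8 = 46·50775454837 + 3897926595 = 2339568849097, q_8 = 46·1585463969 + 121712788 = 73053055362 → 2339568849097/73053055362
APPEND 21: p_9 = 21·2339568849097 + 50775454837 = 49181721285874, q_9 = 21·73053055362 + 1585463969 = 1535699626571 → 49181721285874/1535699626571
APPEND 29: p_10 = 29·49181721285874 + 2339568849097 = 1428609486139443, q_10 = 29·1535699626571 + 73053055362 = 44608342225921 → 1428609486139443/44608342225921
APPEND 19: p_11 = 19·1428609486139443 + 49181721285874 = 27192761957935291, q_11 = 19·44608342225921 + 1535699626571 = 849094201919070 → 27192761957935291/849094201919070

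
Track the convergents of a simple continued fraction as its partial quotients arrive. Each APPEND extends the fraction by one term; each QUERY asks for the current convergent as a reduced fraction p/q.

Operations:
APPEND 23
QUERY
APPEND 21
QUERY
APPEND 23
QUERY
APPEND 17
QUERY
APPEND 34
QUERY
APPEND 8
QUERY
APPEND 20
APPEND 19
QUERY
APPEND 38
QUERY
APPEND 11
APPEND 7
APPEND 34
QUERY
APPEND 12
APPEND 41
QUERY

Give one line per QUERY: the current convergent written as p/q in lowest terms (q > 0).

APPEND 23: p_0 = 23·1 + 0 = 23, q_0 = 23·0 + 1 = 1 → 23/1
APPEND 21: p_1 = 21·23 + 1 = 484, q_1 = 21·1 + 0 = 21 → 484/21
APPEND 23: p_2 = 23·484 + 23 = 11155, q_2 = 23·21 + 1 = 484 → 11155/484
APPEND 17: p_3 = 17·11155 + 484 = 190119, q_3 = 17·484 + 21 = 8249 → 190119/8249
APPEND 34: p_4 = 34·190119 + 11155 = 6475201, q_4 = 34·8249 + 484 = 280950 → 6475201/280950
APPEND 8: p_5 = 8·6475201 + 190119 = 51991727, q_5 = 8·280950 + 8249 = 2255849 → 51991727/2255849
APPEND 20: p_6 = 20·51991727 + 6475201 = 1046309741, q_6 = 20·2255849 + 280950 = 45397930 → 1046309741/45397930
APPEND 19: p_7 = 19·1046309741 + 51991727 = 19931876806, q_7 = 19·45397930 + 2255849 = 864816519 → 19931876806/864816519
APPEND 38: p_8 = 38·19931876806 + 1046309741 = 758457628369, q_8 = 38·864816519 + 45397930 = 32908425652 → 758457628369/32908425652
APPEND 11: p_9 = 11·758457628369 + 19931876806 = 8362965788865, q_9 = 11·32908425652 + 864816519 = 362857498691 → 8362965788865/362857498691
APPEND 7: p_10 = 7·8362965788865 + 758457628369 = 59299218150424, q_10 = 7·362857498691 + 32908425652 = 2572910916489 → 59299218150424/2572910916489
APPEND 34: p_11 = 34·59299218150424 + 8362965788865 = 2024536382903281, q_11 = 34·2572910916489 + 362857498691 = 87841828659317 → 2024536382903281/87841828659317
APPEND 12: p_12 = 12·2024536382903281 + 59299218150424 = 24353735812989796, q_12 = 12·87841828659317 + 2572910916489 = 1056674854828293 → 24353735812989796/1056674854828293
APPEND 41: p_13 = 41·24353735812989796 + 2024536382903281 = 1000527704715484917, q_13 = 41·1056674854828293 + 87841828659317 = 43411510876619330 → 1000527704715484917/43411510876619330

23/1
484/21
11155/484
190119/8249
6475201/280950
51991727/2255849
19931876806/864816519
758457628369/32908425652
2024536382903281/87841828659317
1000527704715484917/43411510876619330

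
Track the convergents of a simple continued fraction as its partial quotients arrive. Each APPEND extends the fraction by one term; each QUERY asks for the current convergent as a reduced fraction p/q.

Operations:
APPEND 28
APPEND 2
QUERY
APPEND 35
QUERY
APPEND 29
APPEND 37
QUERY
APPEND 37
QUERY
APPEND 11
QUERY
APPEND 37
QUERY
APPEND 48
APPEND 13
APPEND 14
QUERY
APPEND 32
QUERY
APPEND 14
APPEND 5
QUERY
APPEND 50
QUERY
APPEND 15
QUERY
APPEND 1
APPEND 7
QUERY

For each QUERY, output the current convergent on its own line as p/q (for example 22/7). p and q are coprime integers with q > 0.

APPEND 28: p_0 = 28·1 + 0 = 28, q_0 = 28·0 + 1 = 1 → 28/1
APPEND 2: p_1 = 2·28 + 1 = 57, q_1 = 2·1 + 0 = 2 → 57/2
APPEND 35: p_2 = 35·57 + 28 = 2023, q_2 = 35·2 + 1 = 71 → 2023/71
APPEND 29: p_3 = 29·2023 + 57 = 58724, q_3 = 29·71 + 2 = 2061 → 58724/2061
APPEND 37: p_4 = 37·58724 + 2023 = 2174811, q_4 = 37·2061 + 71 = 76328 → 2174811/76328
APPEND 37: p_5 = 37·2174811 + 58724 = 80526731, q_5 = 37·76328 + 2061 = 2826197 → 80526731/2826197
APPEND 11: p_6 = 11·80526731 + 2174811 = 887968852, q_6 = 11·2826197 + 76328 = 31164495 → 887968852/31164495
APPEND 37: p_7 = 37·887968852 + 80526731 = 32935374255, q_7 = 37·31164495 + 2826197 = 1155912512 → 32935374255/1155912512
APPEND 48: p_8 = 48·32935374255 + 887968852 = 1581785933092, q_8 = 48·1155912512 + 31164495 = 55514965071 → 1581785933092/55514965071
APPEND 13: p_9 = 13·1581785933092 + 32935374255 = 20596152504451, q_9 = 13·55514965071 + 1155912512 = 722850458435 → 20596152504451/722850458435
APPEND 14: p_10 = 14·20596152504451 + 1581785933092 = 289927920995406, q_10 = 14·722850458435 + 55514965071 = 10175421383161 → 289927920995406/10175421383161
APPEND 32: p_11 = 32·289927920995406 + 20596152504451 = 9298289624357443, q_11 = 32·10175421383161 + 722850458435 = 326336334719587 → 9298289624357443/326336334719587
APPEND 14: p_12 = 14·9298289624357443 + 289927920995406 = 130465982661999608, q_12 = 14·326336334719587 + 10175421383161 = 4578884107457379 → 130465982661999608/4578884107457379
APPEND 5: p_13 = 5·130465982661999608 + 9298289624357443 = 661628202934355483, q_13 = 5·4578884107457379 + 326336334719587 = 23220756872006482 → 661628202934355483/23220756872006482
APPEND 50: p_14 = 50·661628202934355483 + 130465982661999608 = 33211876129379773758, q_14 = 50·23220756872006482 + 4578884107457379 = 1165616727707781479 → 33211876129379773758/1165616727707781479
APPEND 15: p_15 = 15·33211876129379773758 + 661628202934355483 = 498839770143630961853, q_15 = 15·1165616727707781479 + 23220756872006482 = 17507471672488728667 → 498839770143630961853/17507471672488728667
APPEND 1: p_16 = 1·498839770143630961853 + 33211876129379773758 = 532051646273010735611, q_16 = 1·17507471672488728667 + 1165616727707781479 = 18673088400196510146 → 532051646273010735611/18673088400196510146
APPEND 7: p_17 = 7·532051646273010735611 + 498839770143630961853 = 4223201294054706111130, q_17 = 7·18673088400196510146 + 17507471672488728667 = 148219090473864299689 → 4223201294054706111130/148219090473864299689

57/2
2023/71
2174811/76328
80526731/2826197
887968852/31164495
32935374255/1155912512
289927920995406/10175421383161
9298289624357443/326336334719587
661628202934355483/23220756872006482
33211876129379773758/1165616727707781479
498839770143630961853/17507471672488728667
4223201294054706111130/148219090473864299689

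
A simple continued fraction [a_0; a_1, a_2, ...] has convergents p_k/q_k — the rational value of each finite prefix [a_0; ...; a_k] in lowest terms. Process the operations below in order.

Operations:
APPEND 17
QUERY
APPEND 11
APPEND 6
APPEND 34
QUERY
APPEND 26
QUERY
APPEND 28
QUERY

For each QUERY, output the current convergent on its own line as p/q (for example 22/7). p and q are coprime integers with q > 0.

17/1
39118/2289
1018213/59581
28549082/1670557

APPEND 17: p_0 = 17·1 + 0 = 17, q_0 = 17·0 + 1 = 1 → 17/1
APPEND 11: p_1 = 11·17 + 1 = 188, q_1 = 11·1 + 0 = 11 → 188/11
APPEND 6: p_2 = 6·188 + 17 = 1145, q_2 = 6·11 + 1 = 67 → 1145/67
APPEND 34: p_3 = 34·1145 + 188 = 39118, q_3 = 34·67 + 11 = 2289 → 39118/2289
APPEND 26: p_4 = 26·39118 + 1145 = 1018213, q_4 = 26·2289 + 67 = 59581 → 1018213/59581
APPEND 28: p_5 = 28·1018213 + 39118 = 28549082, q_5 = 28·59581 + 2289 = 1670557 → 28549082/1670557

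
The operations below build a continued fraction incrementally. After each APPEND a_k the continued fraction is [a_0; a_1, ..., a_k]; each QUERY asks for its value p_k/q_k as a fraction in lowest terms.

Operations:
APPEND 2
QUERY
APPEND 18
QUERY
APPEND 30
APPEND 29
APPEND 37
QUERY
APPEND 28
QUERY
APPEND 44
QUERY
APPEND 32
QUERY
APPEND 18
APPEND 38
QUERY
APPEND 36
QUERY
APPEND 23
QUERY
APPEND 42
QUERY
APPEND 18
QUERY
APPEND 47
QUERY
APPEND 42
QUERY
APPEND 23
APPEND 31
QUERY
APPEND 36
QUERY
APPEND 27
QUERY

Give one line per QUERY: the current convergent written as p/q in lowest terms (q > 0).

2/1
37/18
1195657/581700
33510681/16303307
1475665621/717927208
47254810553/22989973963
32425620522403/15775413398559
1168174401062083/568329419806666
26900436844950312/13087352068951877
1130986521888975187/550237116315785500
20384657830846503678/9917355445753090877
959209904571674648053/466665943066711056719
40307200649841181721904/19609886964247617473075
28809076771028325663529099/14015925936707866918533839
1038054788581870642741299409/505024827787603970980155648
28056288368481535679678613142/13649686276202015083382736335

APPEND 2: p_0 = 2·1 + 0 = 2, q_0 = 2·0 + 1 = 1 → 2/1
APPEND 18: p_1 = 18·2 + 1 = 37, q_1 = 18·1 + 0 = 18 → 37/18
APPEND 30: p_2 = 30·37 + 2 = 1112, q_2 = 30·18 + 1 = 541 → 1112/541
APPEND 29: p_3 = 29·1112 + 37 = 32285, q_3 = 29·541 + 18 = 15707 → 32285/15707
APPEND 37: p_4 = 37·32285 + 1112 = 1195657, q_4 = 37·15707 + 541 = 581700 → 1195657/581700
APPEND 28: p_5 = 28·1195657 + 32285 = 33510681, q_5 = 28·581700 + 15707 = 16303307 → 33510681/16303307
APPEND 44: p_6 = 44·33510681 + 1195657 = 1475665621, q_6 = 44·16303307 + 581700 = 717927208 → 1475665621/717927208
APPEND 32: p_7 = 32·1475665621 + 33510681 = 47254810553, q_7 = 32·717927208 + 16303307 = 22989973963 → 47254810553/22989973963
APPEND 18: p_8 = 18·47254810553 + 1475665621 = 852062255575, q_8 = 18·22989973963 + 717927208 = 414537458542 → 852062255575/414537458542
APPEND 38: p_9 = 38·852062255575 + 47254810553 = 32425620522403, q_9 = 38·414537458542 + 22989973963 = 15775413398559 → 32425620522403/15775413398559
APPEND 36: p_10 = 36·32425620522403 + 852062255575 = 1168174401062083, q_10 = 36·15775413398559 + 414537458542 = 568329419806666 → 1168174401062083/568329419806666
APPEND 23: p_11 = 23·1168174401062083 + 32425620522403 = 26900436844950312, q_11 = 23·568329419806666 + 15775413398559 = 13087352068951877 → 26900436844950312/13087352068951877
APPEND 42: p_12 = 42·26900436844950312 + 1168174401062083 = 1130986521888975187, q_12 = 42·13087352068951877 + 568329419806666 = 550237116315785500 → 1130986521888975187/550237116315785500
APPEND 18: p_13 = 18·1130986521888975187 + 26900436844950312 = 20384657830846503678, q_13 = 18·550237116315785500 + 13087352068951877 = 9917355445753090877 → 20384657830846503678/9917355445753090877
APPEND 47: p_14 = 47·20384657830846503678 + 1130986521888975187 = 959209904571674648053, q_14 = 47·9917355445753090877 + 550237116315785500 = 466665943066711056719 → 959209904571674648053/466665943066711056719
APPEND 42: p_15 = 42·959209904571674648053 + 20384657830846503678 = 40307200649841181721904, q_15 = 42·466665943066711056719 + 9917355445753090877 = 19609886964247617473075 → 40307200649841181721904/19609886964247617473075
APPEND 23: p_16 = 23·40307200649841181721904 + 959209904571674648053 = 928024824850918854251845, q_16 = 23·19609886964247617473075 + 466665943066711056719 = 451494066120761912937444 → 928024824850918854251845/451494066120761912937444
APPEND 31: p_17 = 31·928024824850918854251845 + 40307200649841181721904 = 28809076771028325663529099, q_17 = 31·451494066120761912937444 + 19609886964247617473075 = 14015925936707866918533839 → 28809076771028325663529099/14015925936707866918533839
APPEND 36: p_18 = 36·28809076771028325663529099 + 928024824850918854251845 = 1038054788581870642741299409, q_18 = 36·14015925936707866918533839 + 451494066120761912937444 = 505024827787603970980155648 → 1038054788581870642741299409/505024827787603970980155648
APPEND 27: p_19 = 27·1038054788581870642741299409 + 28809076771028325663529099 = 28056288368481535679678613142, q_19 = 27·505024827787603970980155648 + 14015925936707866918533839 = 13649686276202015083382736335 → 28056288368481535679678613142/13649686276202015083382736335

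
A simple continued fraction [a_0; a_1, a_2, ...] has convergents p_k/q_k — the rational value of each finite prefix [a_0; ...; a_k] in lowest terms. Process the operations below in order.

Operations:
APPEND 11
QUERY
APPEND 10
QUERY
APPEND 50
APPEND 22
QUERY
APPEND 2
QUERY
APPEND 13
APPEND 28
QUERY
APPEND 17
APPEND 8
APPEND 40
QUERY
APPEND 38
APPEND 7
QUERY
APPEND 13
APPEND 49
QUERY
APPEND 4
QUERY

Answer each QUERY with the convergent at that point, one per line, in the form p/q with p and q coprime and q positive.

11/1
111/10
122453/11032
250467/22565
94849139/8545121
522470223287/47070235154
139590699139274/12575964602269
90032343653268721/8111167676817427
361963920591730587/32609948089151650

APPEND 11: p_0 = 11·1 + 0 = 11, q_0 = 11·0 + 1 = 1 → 11/1
APPEND 10: p_1 = 10·11 + 1 = 111, q_1 = 10·1 + 0 = 10 → 111/10
APPEND 50: p_2 = 50·111 + 11 = 5561, q_2 = 50·10 + 1 = 501 → 5561/501
APPEND 22: p_3 = 22·5561 + 111 = 122453, q_3 = 22·501 + 10 = 11032 → 122453/11032
APPEND 2: p_4 = 2·122453 + 5561 = 250467, q_4 = 2·11032 + 501 = 22565 → 250467/22565
APPEND 13: p_5 = 13·250467 + 122453 = 3378524, q_5 = 13·22565 + 11032 = 304377 → 3378524/304377
APPEND 28: p_6 = 28·3378524 + 250467 = 94849139, q_6 = 28·304377 + 22565 = 8545121 → 94849139/8545121
APPEND 17: p_7 = 17·94849139 + 3378524 = 1615813887, q_7 = 17·8545121 + 304377 = 145571434 → 1615813887/145571434
APPEND 8: p_8 = 8·1615813887 + 94849139 = 13021360235, q_8 = 8·145571434 + 8545121 = 1173116593 → 13021360235/1173116593
APPEND 40: p_9 = 40·13021360235 + 1615813887 = 522470223287, q_9 = 40·1173116593 + 145571434 = 47070235154 → 522470223287/47070235154
APPEND 38: p_10 = 38·522470223287 + 13021360235 = 19866889845141, q_10 = 38·47070235154 + 1173116593 = 1789842052445 → 19866889845141/1789842052445
APPEND 7: p_11 = 7·19866889845141 + 522470223287 = 139590699139274, q_11 = 7·1789842052445 + 47070235154 = 12575964602269 → 139590699139274/12575964602269
APPEND 13: p_12 = 13·139590699139274 + 19866889845141 = 1834545978655703, q_12 = 13·12575964602269 + 1789842052445 = 165277381881942 → 1834545978655703/165277381881942
APPEND 49: p_13 = 49·1834545978655703 + 139590699139274 = 90032343653268721, q_13 = 49·165277381881942 + 12575964602269 = 8111167676817427 → 90032343653268721/8111167676817427
APPEND 4: p_14 = 4·90032343653268721 + 1834545978655703 = 361963920591730587, q_14 = 4·8111167676817427 + 165277381881942 = 32609948089151650 → 361963920591730587/32609948089151650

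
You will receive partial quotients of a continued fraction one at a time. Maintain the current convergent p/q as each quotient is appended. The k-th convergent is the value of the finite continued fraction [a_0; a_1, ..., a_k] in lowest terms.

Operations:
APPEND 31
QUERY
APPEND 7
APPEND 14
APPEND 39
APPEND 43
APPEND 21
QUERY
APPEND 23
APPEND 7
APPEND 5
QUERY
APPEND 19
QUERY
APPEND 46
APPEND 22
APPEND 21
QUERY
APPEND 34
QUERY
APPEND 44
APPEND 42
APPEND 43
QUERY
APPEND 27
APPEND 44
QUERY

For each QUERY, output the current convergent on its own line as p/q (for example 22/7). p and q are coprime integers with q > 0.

31/1
108956063/3498751
90946975807/2920450811
1745679701075/56056528032
37258253997016566/1196421289839701
1268551010269219973/40735173367364092
100981827082899327006885/3242685709817921222399
120170665490812148957923621/3858869570724527230268611

APPEND 31: p_0 = 31·1 + 0 = 31, q_0 = 31·0 + 1 = 1 → 31/1
APPEND 7: p_1 = 7·31 + 1 = 218, q_1 = 7·1 + 0 = 7 → 218/7
APPEND 14: p_2 = 14·218 + 31 = 3083, q_2 = 14·7 + 1 = 99 → 3083/99
APPEND 39: p_3 = 39·3083 + 218 = 120455, q_3 = 39·99 + 7 = 3868 → 120455/3868
APPEND 43: p_4 = 43·120455 + 3083 = 5182648, q_4 = 43·3868 + 99 = 166423 → 5182648/166423
APPEND 21: p_5 = 21·5182648 + 120455 = 108956063, q_5 = 21·166423 + 3868 = 3498751 → 108956063/3498751
APPEND 23: p_6 = 23·108956063 + 5182648 = 2511172097, q_6 = 23·3498751 + 166423 = 80637696 → 2511172097/80637696
APPEND 7: p_7 = 7·2511172097 + 108956063 = 17687160742, q_7 = 7·80637696 + 3498751 = 567962623 → 17687160742/567962623
APPEND 5: p_8 = 5·17687160742 + 2511172097 = 90946975807, q_8 = 5·567962623 + 80637696 = 2920450811 → 90946975807/2920450811
APPEND 19: p_9 = 19·90946975807 + 17687160742 = 1745679701075, q_9 = 19·2920450811 + 567962623 = 56056528032 → 1745679701075/56056528032
APPEND 46: p_10 = 46·1745679701075 + 90946975807 = 80392213225257, q_10 = 46·56056528032 + 2920450811 = 2581520740283 → 80392213225257/2581520740283
APPEND 22: p_11 = 22·80392213225257 + 1745679701075 = 1770374370656729, q_11 = 22·2581520740283 + 56056528032 = 56849512814258 → 1770374370656729/56849512814258
APPEND 21: p_12 = 21·1770374370656729 + 80392213225257 = 37258253997016566, q_12 = 21·56849512814258 + 2581520740283 = 1196421289839701 → 37258253997016566/1196421289839701
APPEND 34: p_13 = 34·37258253997016566 + 1770374370656729 = 1268551010269219973, q_13 = 34·1196421289839701 + 56849512814258 = 40735173367364092 → 1268551010269219973/40735173367364092
APPEND 44: p_14 = 44·1268551010269219973 + 37258253997016566 = 55853502705842695378, q_14 = 44·40735173367364092 + 1196421289839701 = 1793544049453859749 → 55853502705842695378/1793544049453859749
APPEND 42: p_15 = 42·55853502705842695378 + 1268551010269219973 = 2347115664655662425849, q_15 = 42·1793544049453859749 + 40735173367364092 = 75369585250429473550 → 2347115664655662425849/75369585250429473550
APPEND 43: p_16 = 43·2347115664655662425849 + 55853502705842695378 = 100981827082899327006885, q_16 = 43·75369585250429473550 + 1793544049453859749 = 3242685709817921222399 → 100981827082899327006885/3242685709817921222399
APPEND 27: p_17 = 27·100981827082899327006885 + 2347115664655662425849 = 2728856446902937491611744, q_17 = 27·3242685709817921222399 + 75369585250429473550 = 87627883750334302478323 → 2728856446902937491611744/87627883750334302478323
APPEND 44: p_18 = 44·2728856446902937491611744 + 100981827082899327006885 = 120170665490812148957923621, q_18 = 44·87627883750334302478323 + 3242685709817921222399 = 3858869570724527230268611 → 120170665490812148957923621/3858869570724527230268611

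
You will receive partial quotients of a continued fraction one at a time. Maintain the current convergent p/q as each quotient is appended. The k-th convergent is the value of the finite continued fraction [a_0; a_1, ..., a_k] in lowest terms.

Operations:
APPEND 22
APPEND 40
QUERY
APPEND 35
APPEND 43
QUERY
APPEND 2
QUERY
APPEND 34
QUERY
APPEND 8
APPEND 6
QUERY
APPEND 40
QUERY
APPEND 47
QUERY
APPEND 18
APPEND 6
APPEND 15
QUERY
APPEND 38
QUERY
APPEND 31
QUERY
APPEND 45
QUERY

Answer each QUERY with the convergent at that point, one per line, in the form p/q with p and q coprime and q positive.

881/40
1327732/60283
2686321/121967
92662646/4207161
4556587580/206882691
183007490689/8309086895
8605908649963/390733966756
14242220680041538/646639373955113
542143527929368545/24614936067192068
16820691586490466433/763709657456909221
757473264920000358030/34391549521628107013

APPEND 22: p_0 = 22·1 + 0 = 22, q_0 = 22·0 + 1 = 1 → 22/1
APPEND 40: p_1 = 40·22 + 1 = 881, q_1 = 40·1 + 0 = 40 → 881/40
APPEND 35: p_2 = 35·881 + 22 = 30857, q_2 = 35·40 + 1 = 1401 → 30857/1401
APPEND 43: p_3 = 43·30857 + 881 = 1327732, q_3 = 43·1401 + 40 = 60283 → 1327732/60283
APPEND 2: p_4 = 2·1327732 + 30857 = 2686321, q_4 = 2·60283 + 1401 = 121967 → 2686321/121967
APPEND 34: p_5 = 34·2686321 + 1327732 = 92662646, q_5 = 34·121967 + 60283 = 4207161 → 92662646/4207161
APPEND 8: p_6 = 8·92662646 + 2686321 = 743987489, q_6 = 8·4207161 + 121967 = 33779255 → 743987489/33779255
APPEND 6: p_7 = 6·743987489 + 92662646 = 4556587580, q_7 = 6·33779255 + 4207161 = 206882691 → 4556587580/206882691
APPEND 40: p_8 = 40·4556587580 + 743987489 = 183007490689, q_8 = 40·206882691 + 33779255 = 8309086895 → 183007490689/8309086895
APPEND 47: p_9 = 47·183007490689 + 4556587580 = 8605908649963, q_9 = 47·8309086895 + 206882691 = 390733966756 → 8605908649963/390733966756
APPEND 18: p_10 = 18·8605908649963 + 183007490689 = 155089363190023, q_10 = 18·390733966756 + 8309086895 = 7041520488503 → 155089363190023/7041520488503
APPEND 6: p_11 = 6·155089363190023 + 8605908649963 = 939142087790101, q_11 = 6·7041520488503 + 390733966756 = 42639856897774 → 939142087790101/42639856897774
APPEND 15: p_12 = 15·939142087790101 + 155089363190023 = 14242220680041538, q_12 = 15·42639856897774 + 7041520488503 = 646639373955113 → 14242220680041538/646639373955113
APPEND 38: p_13 = 38·14242220680041538 + 939142087790101 = 542143527929368545, q_13 = 38·646639373955113 + 42639856897774 = 24614936067192068 → 542143527929368545/24614936067192068
APPEND 31: p_14 = 31·542143527929368545 + 14242220680041538 = 16820691586490466433, q_14 = 31·24614936067192068 + 646639373955113 = 763709657456909221 → 16820691586490466433/763709657456909221
APPEND 45: p_15 = 45·16820691586490466433 + 542143527929368545 = 757473264920000358030, q_15 = 45·763709657456909221 + 24614936067192068 = 34391549521628107013 → 757473264920000358030/34391549521628107013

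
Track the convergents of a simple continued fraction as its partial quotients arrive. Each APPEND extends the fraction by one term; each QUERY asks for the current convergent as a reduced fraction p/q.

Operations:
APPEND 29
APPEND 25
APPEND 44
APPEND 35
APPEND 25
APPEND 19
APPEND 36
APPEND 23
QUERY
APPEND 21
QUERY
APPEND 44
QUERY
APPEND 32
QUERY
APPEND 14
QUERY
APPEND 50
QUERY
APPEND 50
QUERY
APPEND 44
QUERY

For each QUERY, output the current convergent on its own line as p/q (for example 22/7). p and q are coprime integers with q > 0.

APPEND 29: p_0 = 29·1 + 0 = 29, q_0 = 29·0 + 1 = 1 → 29/1
APPEND 25: p_1 = 25·29 + 1 = 726, q_1 = 25·1 + 0 = 25 → 726/25
APPEND 44: p_2 = 44·726 + 29 = 31973, q_2 = 44·25 + 1 = 1101 → 31973/1101
APPEND 35: p_3 = 35·31973 + 726 = 1119781, q_3 = 35·1101 + 25 = 38560 → 1119781/38560
APPEND 25: p_4 = 25·1119781 + 31973 = 28026498, q_4 = 25·38560 + 1101 = 965101 → 28026498/965101
APPEND 19: p_5 = 19·28026498 + 1119781 = 533623243, q_5 = 19·965101 + 38560 = 18375479 → 533623243/18375479
APPEND 36: p_6 = 36·533623243 + 28026498 = 19238463246, q_6 = 36·18375479 + 965101 = 662482345 → 19238463246/662482345
APPEND 23: p_7 = 23·19238463246 + 533623243 = 443018277901, q_7 = 23·662482345 + 18375479 = 15255469414 → 443018277901/15255469414
APPEND 21: p_8 = 21·443018277901 + 19238463246 = 9322622299167, q_8 = 21·15255469414 + 662482345 = 321027340039 → 9322622299167/321027340039
APPEND 44: p_9 = 44·9322622299167 + 443018277901 = 410638399441249, q_9 = 44·321027340039 + 15255469414 = 14140458431130 → 410638399441249/14140458431130
APPEND 32: p_10 = 32·410638399441249 + 9322622299167 = 13149751404419135, q_10 = 32·14140458431130 + 321027340039 = 452815697136199 → 13149751404419135/452815697136199
APPEND 14: p_11 = 14·13149751404419135 + 410638399441249 = 184507158061309139, q_11 = 14·452815697136199 + 14140458431130 = 6353560218337916 → 184507158061309139/6353560218337916
APPEND 50: p_12 = 50·184507158061309139 + 13149751404419135 = 9238507654469876085, q_12 = 50·6353560218337916 + 452815697136199 = 318130826614031999 → 9238507654469876085/318130826614031999
APPEND 50: p_13 = 50·9238507654469876085 + 184507158061309139 = 462109889881555113389, q_13 = 50·318130826614031999 + 6353560218337916 = 15912894890919937866 → 462109889881555113389/15912894890919937866
APPEND 44: p_14 = 44·462109889881555113389 + 9238507654469876085 = 20342073662442894865201, q_14 = 44·15912894890919937866 + 318130826614031999 = 700485506027091298103 → 20342073662442894865201/700485506027091298103

443018277901/15255469414
9322622299167/321027340039
410638399441249/14140458431130
13149751404419135/452815697136199
184507158061309139/6353560218337916
9238507654469876085/318130826614031999
462109889881555113389/15912894890919937866
20342073662442894865201/700485506027091298103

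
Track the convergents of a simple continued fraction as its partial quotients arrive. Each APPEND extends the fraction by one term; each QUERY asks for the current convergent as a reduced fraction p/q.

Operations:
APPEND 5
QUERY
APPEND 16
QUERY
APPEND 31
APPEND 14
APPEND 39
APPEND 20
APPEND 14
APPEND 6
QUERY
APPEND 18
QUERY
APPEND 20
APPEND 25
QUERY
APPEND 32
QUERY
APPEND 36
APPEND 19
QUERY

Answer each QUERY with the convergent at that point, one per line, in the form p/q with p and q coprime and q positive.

5/1
81/16
2356276091/465448788
42801078399/8454743543
21502247180174/4247462734743
688930287609639/136088367831424
472325789709026021/93301233756485557

APPEND 5: p_0 = 5·1 + 0 = 5, q_0 = 5·0 + 1 = 1 → 5/1
APPEND 16: p_1 = 16·5 + 1 = 81, q_1 = 16·1 + 0 = 16 → 81/16
APPEND 31: p_2 = 31·81 + 5 = 2516, q_2 = 31·16 + 1 = 497 → 2516/497
APPEND 14: p_3 = 14·2516 + 81 = 35305, q_3 = 14·497 + 16 = 6974 → 35305/6974
APPEND 39: p_4 = 39·35305 + 2516 = 1379411, q_4 = 39·6974 + 497 = 272483 → 1379411/272483
APPEND 20: p_5 = 20·1379411 + 35305 = 27623525, q_5 = 20·272483 + 6974 = 5456634 → 27623525/5456634
APPEND 14: p_6 = 14·27623525 + 1379411 = 388108761, q_6 = 14·5456634 + 272483 = 76665359 → 388108761/76665359
APPEND 6: p_7 = 6·388108761 + 27623525 = 2356276091, q_7 = 6·76665359 + 5456634 = 465448788 → 2356276091/465448788
APPEND 18: p_8 = 18·2356276091 + 388108761 = 42801078399, q_8 = 18·465448788 + 76665359 = 8454743543 → 42801078399/8454743543
APPEND 20: p_9 = 20·42801078399 + 2356276091 = 858377844071, q_9 = 20·8454743543 + 465448788 = 169560319648 → 858377844071/169560319648
APPEND 25: p_10 = 25·858377844071 + 42801078399 = 21502247180174, q_10 = 25·169560319648 + 8454743543 = 4247462734743 → 21502247180174/4247462734743
APPEND 32: p_11 = 32·21502247180174 + 858377844071 = 688930287609639, q_11 = 32·4247462734743 + 169560319648 = 136088367831424 → 688930287609639/136088367831424
APPEND 36: p_12 = 36·688930287609639 + 21502247180174 = 24822992601127178, q_12 = 36·136088367831424 + 4247462734743 = 4903428704666007 → 24822992601127178/4903428704666007
APPEND 19: p_13 = 19·24822992601127178 + 688930287609639 = 472325789709026021, q_13 = 19·4903428704666007 + 136088367831424 = 93301233756485557 → 472325789709026021/93301233756485557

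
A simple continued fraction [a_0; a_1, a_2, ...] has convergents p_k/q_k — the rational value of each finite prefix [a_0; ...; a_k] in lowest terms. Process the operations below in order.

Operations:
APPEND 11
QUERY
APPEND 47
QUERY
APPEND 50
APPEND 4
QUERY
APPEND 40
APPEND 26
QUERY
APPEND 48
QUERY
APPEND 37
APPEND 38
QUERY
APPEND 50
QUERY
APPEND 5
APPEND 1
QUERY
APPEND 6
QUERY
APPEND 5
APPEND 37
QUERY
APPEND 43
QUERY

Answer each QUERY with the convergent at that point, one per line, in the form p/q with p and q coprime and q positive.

APPEND 11: p_0 = 11·1 + 0 = 11, q_0 = 11·0 + 1 = 1 → 11/1
APPEND 47: p_1 = 47·11 + 1 = 518, q_1 = 47·1 + 0 = 47 → 518/47
APPEND 50: p_2 = 50·518 + 11 = 25911, q_2 = 50·47 + 1 = 2351 → 25911/2351
APPEND 4: p_3 = 4·25911 + 518 = 104162, q_3 = 4·2351 + 47 = 9451 → 104162/9451
APPEND 40: p_4 = 40·104162 + 25911 = 4192391, q_4 = 40·9451 + 2351 = 380391 → 4192391/380391
APPEND 26: p_5 = 26·4192391 + 104162 = 109106328, q_5 = 26·380391 + 9451 = 9899617 → 109106328/9899617
APPEND 48: p_6 = 48·109106328 + 4192391 = 5241296135, q_6 = 48·9899617 + 380391 = 475562007 → 5241296135/475562007
APPEND 37: p_7 = 37·5241296135 + 109106328 = 194037063323, q_7 = 37·475562007 + 9899617 = 17605693876 → 194037063323/17605693876
APPEND 38: p_8 = 38·194037063323 + 5241296135 = 7378649702409, q_8 = 38·17605693876 + 475562007 = 669491929295 → 7378649702409/669491929295
APPEND 50: p_9 = 50·7378649702409 + 194037063323 = 369126522183773, q_9 = 50·669491929295 + 17605693876 = 33492202158626 → 369126522183773/33492202158626
APPEND 5: p_10 = 5·369126522183773 + 7378649702409 = 1853011260621274, q_10 = 5·33492202158626 + 669491929295 = 168130502722425 → 1853011260621274/168130502722425
APPEND 1: p_11 = 1·1853011260621274 + 369126522183773 = 2222137782805047, q_11 = 1·168130502722425 + 33492202158626 = 201622704881051 → 2222137782805047/201622704881051
APPEND 6: p_12 = 6·2222137782805047 + 1853011260621274 = 15185837957451556, q_12 = 6·201622704881051 + 168130502722425 = 1377866732008731 → 15185837957451556/1377866732008731
APPEND 5: p_13 = 5·15185837957451556 + 2222137782805047 = 78151327570062827, q_13 = 5·1377866732008731 + 201622704881051 = 7090956364924706 → 78151327570062827/7090956364924706
APPEND 37: p_14 = 37·78151327570062827 + 15185837957451556 = 2906784958049776155, q_14 = 37·7090956364924706 + 1377866732008731 = 263743252234222853 → 2906784958049776155/263743252234222853
APPEND 43: p_15 = 43·2906784958049776155 + 78151327570062827 = 125069904523710437492, q_15 = 43·263743252234222853 + 7090956364924706 = 11348050802436507385 → 125069904523710437492/11348050802436507385

11/1
518/47
104162/9451
109106328/9899617
5241296135/475562007
7378649702409/669491929295
369126522183773/33492202158626
2222137782805047/201622704881051
15185837957451556/1377866732008731
2906784958049776155/263743252234222853
125069904523710437492/11348050802436507385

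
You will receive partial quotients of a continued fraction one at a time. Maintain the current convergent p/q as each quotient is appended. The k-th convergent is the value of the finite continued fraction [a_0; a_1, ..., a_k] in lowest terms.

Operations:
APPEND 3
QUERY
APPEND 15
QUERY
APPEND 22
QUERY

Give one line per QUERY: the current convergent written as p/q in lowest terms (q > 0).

APPEND 3: p_0 = 3·1 + 0 = 3, q_0 = 3·0 + 1 = 1 → 3/1
APPEND 15: p_1 = 15·3 + 1 = 46, q_1 = 15·1 + 0 = 15 → 46/15
APPEND 22: p_2 = 22·46 + 3 = 1015, q_2 = 22·15 + 1 = 331 → 1015/331

3/1
46/15
1015/331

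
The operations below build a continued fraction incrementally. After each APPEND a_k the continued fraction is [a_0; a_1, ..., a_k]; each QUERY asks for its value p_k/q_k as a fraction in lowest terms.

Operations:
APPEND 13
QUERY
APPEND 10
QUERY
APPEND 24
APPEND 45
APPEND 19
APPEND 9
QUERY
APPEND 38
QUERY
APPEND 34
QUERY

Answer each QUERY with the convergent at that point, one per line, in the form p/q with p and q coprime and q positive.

APPEND 13: p_0 = 13·1 + 0 = 13, q_0 = 13·0 + 1 = 1 → 13/1
APPEND 10: p_1 = 10·13 + 1 = 131, q_1 = 10·1 + 0 = 10 → 131/10
APPEND 24: p_2 = 24·131 + 13 = 3157, q_2 = 24·10 + 1 = 241 → 3157/241
APPEND 45: p_3 = 45·3157 + 131 = 142196, q_3 = 45·241 + 10 = 10855 → 142196/10855
APPEND 19: p_4 = 19·142196 + 3157 = 2704881, q_4 = 19·10855 + 241 = 206486 → 2704881/206486
APPEND 9: p_5 = 9·2704881 + 142196 = 24486125, q_5 = 9·206486 + 10855 = 1869229 → 24486125/1869229
APPEND 38: p_6 = 38·24486125 + 2704881 = 933177631, q_6 = 38·1869229 + 206486 = 71237188 → 933177631/71237188
APPEND 34: p_7 = 34·933177631 + 24486125 = 31752525579, q_7 = 34·71237188 + 1869229 = 2423933621 → 31752525579/2423933621

13/1
131/10
24486125/1869229
933177631/71237188
31752525579/2423933621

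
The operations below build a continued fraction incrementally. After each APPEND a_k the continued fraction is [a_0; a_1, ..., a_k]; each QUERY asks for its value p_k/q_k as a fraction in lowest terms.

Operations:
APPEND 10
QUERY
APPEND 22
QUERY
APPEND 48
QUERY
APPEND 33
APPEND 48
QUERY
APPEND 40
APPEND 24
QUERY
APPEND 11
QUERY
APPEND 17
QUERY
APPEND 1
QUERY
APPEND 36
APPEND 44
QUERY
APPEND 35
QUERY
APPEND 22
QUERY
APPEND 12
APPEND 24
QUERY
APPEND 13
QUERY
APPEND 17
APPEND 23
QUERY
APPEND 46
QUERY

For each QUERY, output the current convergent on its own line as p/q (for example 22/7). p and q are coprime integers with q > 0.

10/1
221/22
10618/1057
16840138/1676401
16191787378/1611859033
178783617293/17797540306
3055513281359/304170044235
3234296898652/321967584541
5260803168743216/523702103443825
184247601107645391/18341468623621586
4058708027536941818/404036011823118717
1177388562384759674786/117206602663848227277
15354940054933426719425/1528552608240528000791
6046216438468752746534678/601888374291555485537443
278388167539058879354500199/27712967818354305158963102

APPEND 10: p_0 = 10·1 + 0 = 10, q_0 = 10·0 + 1 = 1 → 10/1
APPEND 22: p_1 = 22·10 + 1 = 221, q_1 = 22·1 + 0 = 22 → 221/22
APPEND 48: p_2 = 48·221 + 10 = 10618, q_2 = 48·22 + 1 = 1057 → 10618/1057
APPEND 33: p_3 = 33·10618 + 221 = 350615, q_3 = 33·1057 + 22 = 34903 → 350615/34903
APPEND 48: p_4 = 48·350615 + 10618 = 16840138, q_4 = 48·34903 + 1057 = 1676401 → 16840138/1676401
APPEND 40: p_5 = 40·16840138 + 350615 = 673956135, q_5 = 40·1676401 + 34903 = 67090943 → 673956135/67090943
APPEND 24: p_6 = 24·673956135 + 16840138 = 16191787378, q_6 = 24·67090943 + 1676401 = 1611859033 → 16191787378/1611859033
APPEND 11: p_7 = 11·16191787378 + 673956135 = 178783617293, q_7 = 11·1611859033 + 67090943 = 17797540306 → 178783617293/17797540306
APPEND 17: p_8 = 17·178783617293 + 16191787378 = 3055513281359, q_8 = 17·17797540306 + 1611859033 = 304170044235 → 3055513281359/304170044235
APPEND 1: p_9 = 1·3055513281359 + 178783617293 = 3234296898652, q_9 = 1·304170044235 + 17797540306 = 321967584541 → 3234296898652/321967584541
APPEND 36: p_10 = 36·3234296898652 + 3055513281359 = 119490201632831, q_10 = 36·321967584541 + 304170044235 = 11895003087711 → 119490201632831/11895003087711
APPEND 44: p_11 = 44·119490201632831 + 3234296898652 = 5260803168743216, q_11 = 44·11895003087711 + 321967584541 = 523702103443825 → 5260803168743216/523702103443825
APPEND 35: p_12 = 35·5260803168743216 + 119490201632831 = 184247601107645391, q_12 = 35·523702103443825 + 11895003087711 = 18341468623621586 → 184247601107645391/18341468623621586
APPEND 22: p_13 = 22·184247601107645391 + 5260803168743216 = 4058708027536941818, q_13 = 22·18341468623621586 + 523702103443825 = 404036011823118717 → 4058708027536941818/404036011823118717
APPEND 12: p_14 = 12·4058708027536941818 + 184247601107645391 = 48888743931550947207, q_14 = 12·404036011823118717 + 18341468623621586 = 4866773610501046190 → 48888743931550947207/4866773610501046190
APPEND 24: p_15 = 24·48888743931550947207 + 4058708027536941818 = 1177388562384759674786, q_15 = 24·4866773610501046190 + 404036011823118717 = 117206602663848227277 → 1177388562384759674786/117206602663848227277
APPEND 13: p_16 = 13·1177388562384759674786 + 48888743931550947207 = 15354940054933426719425, q_16 = 13·117206602663848227277 + 4866773610501046190 = 1528552608240528000791 → 15354940054933426719425/1528552608240528000791
APPEND 17: p_17 = 17·15354940054933426719425 + 1177388562384759674786 = 262211369496253013905011, q_17 = 17·1528552608240528000791 + 117206602663848227277 = 26102600942752824240724 → 262211369496253013905011/26102600942752824240724
APPEND 23: p_18 = 23·262211369496253013905011 + 15354940054933426719425 = 6046216438468752746534678, q_18 = 23·26102600942752824240724 + 1528552608240528000791 = 601888374291555485537443 → 6046216438468752746534678/601888374291555485537443
APPEND 46: p_19 = 46·6046216438468752746534678 + 262211369496253013905011 = 278388167539058879354500199, q_19 = 46·601888374291555485537443 + 26102600942752824240724 = 27712967818354305158963102 → 278388167539058879354500199/27712967818354305158963102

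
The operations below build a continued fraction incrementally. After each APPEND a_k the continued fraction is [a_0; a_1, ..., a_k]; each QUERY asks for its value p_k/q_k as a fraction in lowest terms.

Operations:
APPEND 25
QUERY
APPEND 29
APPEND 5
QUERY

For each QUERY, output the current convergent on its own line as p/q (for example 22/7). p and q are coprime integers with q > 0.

APPEND 25: p_0 = 25·1 + 0 = 25, q_0 = 25·0 + 1 = 1 → 25/1
APPEND 29: p_1 = 29·25 + 1 = 726, q_1 = 29·1 + 0 = 29 → 726/29
APPEND 5: p_2 = 5·726 + 25 = 3655, q_2 = 5·29 + 1 = 146 → 3655/146

25/1
3655/146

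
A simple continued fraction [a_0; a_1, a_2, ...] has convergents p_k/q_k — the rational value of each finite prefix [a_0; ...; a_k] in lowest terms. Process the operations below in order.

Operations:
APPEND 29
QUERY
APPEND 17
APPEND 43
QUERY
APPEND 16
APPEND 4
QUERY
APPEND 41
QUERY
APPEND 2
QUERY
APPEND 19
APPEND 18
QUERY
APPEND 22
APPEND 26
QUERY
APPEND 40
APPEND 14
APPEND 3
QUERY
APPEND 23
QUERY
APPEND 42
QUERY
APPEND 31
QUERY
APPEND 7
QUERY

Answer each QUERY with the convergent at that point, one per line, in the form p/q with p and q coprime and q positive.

APPEND 29: p_0 = 29·1 + 0 = 29, q_0 = 29·0 + 1 = 1 → 29/1
APPEND 17: p_1 = 17·29 + 1 = 494, q_1 = 17·1 + 0 = 17 → 494/17
APPEND 43: p_2 = 43·494 + 29 = 21271, q_2 = 43·17 + 1 = 732 → 21271/732
APPEND 16: p_3 = 16·21271 + 494 = 340830, q_3 = 16·732 + 17 = 11729 → 340830/11729
APPEND 4: p_4 = 4·340830 + 21271 = 1384591, q_4 = 4·11729 + 732 = 47648 → 1384591/47648
APPEND 41: p_5 = 41·1384591 + 340830 = 57109061, q_5 = 41·47648 + 11729 = 1965297 → 57109061/1965297
APPEND 2: p_6 = 2·57109061 + 1384591 = 115602713, q_6 = 2·1965297 + 47648 = 3978242 → 115602713/3978242
APPEND 19: p_7 = 19·115602713 + 57109061 = 2253560608, q_7 = 19·3978242 + 1965297 = 77551895 → 2253560608/77551895
APPEND 18: p_8 = 18·2253560608 + 115602713 = 40679693657, q_8 = 18·77551895 + 3978242 = 1399912352 → 40679693657/1399912352
APPEND 22: p_9 = 22·40679693657 + 2253560608 = 897206821062, q_9 = 22·1399912352 + 77551895 = 30875623639 → 897206821062/30875623639
APPEND 26: p_10 = 26·897206821062 + 40679693657 = 23368057041269, q_10 = 26·30875623639 + 1399912352 = 804166126966 → 23368057041269/804166126966
APPEND 40: p_11 = 40·23368057041269 + 897206821062 = 935619488471822, q_11 = 40·804166126966 + 30875623639 = 32197520702279 → 935619488471822/32197520702279
APPEND 14: p_12 = 14·935619488471822 + 23368057041269 = 13122040895646777, q_12 = 14·32197520702279 + 804166126966 = 451569455958872 → 13122040895646777/451569455958872
APPEND 3: p_13 = 3·13122040895646777 + 935619488471822 = 40301742175412153, q_13 = 3·451569455958872 + 32197520702279 = 1386905888578895 → 40301742175412153/1386905888578895
APPEND 23: p_14 = 23·40301742175412153 + 13122040895646777 = 940062110930126296, q_14 = 23·1386905888578895 + 451569455958872 = 32350404893273457 → 940062110930126296/32350404893273457
APPEND 42: p_15 = 42·940062110930126296 + 40301742175412153 = 39522910401240716585, q_15 = 42·32350404893273457 + 1386905888578895 = 1360103911406064089 → 39522910401240716585/1360103911406064089
APPEND 31: p_16 = 31·39522910401240716585 + 940062110930126296 = 1226150284549392340431, q_16 = 31·1360103911406064089 + 32350404893273457 = 42195571658481260216 → 1226150284549392340431/42195571658481260216
APPEND 7: p_17 = 7·1226150284549392340431 + 39522910401240716585 = 8622574902246987099602, q_17 = 7·42195571658481260216 + 1360103911406064089 = 296729105520774885601 → 8622574902246987099602/296729105520774885601

29/1
21271/732
1384591/47648
57109061/1965297
115602713/3978242
40679693657/1399912352
23368057041269/804166126966
40301742175412153/1386905888578895
940062110930126296/32350404893273457
39522910401240716585/1360103911406064089
1226150284549392340431/42195571658481260216
8622574902246987099602/296729105520774885601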